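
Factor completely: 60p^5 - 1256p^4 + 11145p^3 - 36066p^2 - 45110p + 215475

Trying the rational-root candidates, p = -13/6 is a root, so (6p + 13) divides it; the quotient is 10p^4 - 231p^3 + 2358p^2 - 11120p + 16575.
Then p = 13/5 is a root, so (5p - 13) is a factor; dividing leaves 2p^3 - 41p^2 + 365p - 1275.
Next, p = 15/2 is a root, so (2p - 15) divides it; the quotient is p^2 - 13p + 85.
The quadratic p^2 - 13p + 85 has discriminant -171 < 0 and is irreducible over ℤ.

(2p - 15)(5p - 13)(6p + 13)(p^2 - 13p + 85)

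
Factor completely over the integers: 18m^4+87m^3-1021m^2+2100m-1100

By the rational root theorem, m = -11 is a root, so (m+11) is a factor; dividing leaves 18m^3-111m^2+200m-100.
Next, m = 10/3 is a root, so (3m-10) is a factor; dividing leaves 6m^2-17m+10.
The remaining quadratic factors as (6m-5)(m-2).

(3m-10)(6m-5)(m+11)(m-2)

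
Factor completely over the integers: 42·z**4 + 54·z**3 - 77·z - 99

Group as (42·z**4 - 77·z) + (54·z**3 - 99) = 7·z·(6·z**3 - 11) + 9·(6·z**3 - 11).
Both groups share the factor (6·z**3 - 11).

(7·z + 9)·(6·z**3 - 11)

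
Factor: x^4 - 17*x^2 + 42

Substitute u = x^2 to get a quadratic in u, then factor.
x^2 - 14 is irreducible over ℤ (14 is not a perfect square).
x^2 - 3 is irreducible over ℤ (3 is not a perfect square).

(x^2 - 14)*(x^2 - 3)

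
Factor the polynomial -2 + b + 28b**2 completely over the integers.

Need a pair with product 28·(-2) = -56 and sum 1: that's 8 and -7.
Split the middle term: 28b**2 + 8b - 7b - 2 = 4b(7b + 2) - (7b + 2).

(4b - 1)(7b + 2)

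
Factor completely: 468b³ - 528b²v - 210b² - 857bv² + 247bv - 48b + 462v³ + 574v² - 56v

Group: 13b(36b² - 24bv + 6b - 77v² + 7v) + (-6v - 8)(36b² - 24bv + 6b - 77v² + 7v); both groups contain (36b² - 24bv + 6b - 77v² + 7v), so (13b - 6v - 8) is a factor with cofactor 36b² - 24bv + 6b - 77v² + 7v.
The cofactor groups again: 36b² - 24bv + 6b - 77v² + 7v = 6b(6b + 7v) + (-11v + 1)(6b + 7v); both groups contain (6b + 7v), giving (6b - 11v + 1)(6b + 7v).

(13b - 6v - 8)(6b + 7v)(6b - 11v + 1)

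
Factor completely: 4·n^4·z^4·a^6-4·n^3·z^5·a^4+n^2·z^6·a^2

Every term has a factor of n^2·z^4·a^2; factoring it out leaves 4·n^2·a^4-4·n·z·a^2+z^2.
Recognize a perfect-square trinomial with the parts 2·n·a^2 and z.

a^2·n^2·z^4·(2·n·a^2-z)^2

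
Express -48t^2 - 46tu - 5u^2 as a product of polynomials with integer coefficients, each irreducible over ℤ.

Group: -6t(8t + u) - 5u(8t + u); both groups contain (8t + u).

-(6t + 5u)(8t + u)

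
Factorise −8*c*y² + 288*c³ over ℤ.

8*c*(6*c + y)*(6*c − y)

Pull out the common factor 8*c; 36*c² − y² is a difference of squares.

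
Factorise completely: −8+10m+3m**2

(3m−2)(m+4)

Need a pair with product 3·(−8) = −24 and sum 10: that's 12 and −2.
Split the middle term: 3m**2+12m − 2m−8 = 3m(m+4) − 2(m+4).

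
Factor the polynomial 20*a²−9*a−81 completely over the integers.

(4*a−9)*(5*a+9)

Need a pair with product 20·(−81) = −1620 and sum −9: that's −45 and 36.
Split the middle term: 20*a²−45*a + 36*a−81 = 5*a*(4*a−9) + 9*(4*a−9).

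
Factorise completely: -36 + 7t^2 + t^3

Trying the rational-root candidates, t = -3 is a root, so (t + 3) is a factor; dividing leaves t^2 + 4t - 12.
The remaining quadratic factors as (t + 6)(t - 2).

(t + 3)(t + 6)(t - 2)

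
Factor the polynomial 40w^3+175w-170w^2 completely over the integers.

Pull out the common factor 5w, then factor the remaining trinomial.

5w(2w-5)(4w-7)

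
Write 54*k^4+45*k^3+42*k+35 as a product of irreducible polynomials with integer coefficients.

Group as (54*k^4+42*k) + (45*k^3+35) = 6*k*(9*k^3+7) + 5*(9*k^3+7).
Both groups share the factor (9*k^3+7).

(6*k+5)*(9*k^3+7)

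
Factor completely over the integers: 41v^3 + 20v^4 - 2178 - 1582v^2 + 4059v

(4v - 3)(5v - 11)(v + 11)(v - 6)

Among the possible rational roots, v = -11 is a root, so (v + 11) is a factor; dividing leaves 20v^3 - 179v^2 + 387v - 198.
Then v = 11/5 is a root, giving the factor (5v - 11) and quotient 4v^2 - 27v + 18.
The remaining quadratic factors as (4v - 3)(v - 6).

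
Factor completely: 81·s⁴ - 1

(3·s + 1)·(3·s - 1)·(9·s² + 1)

Write as (9·s²)² − (1)², then factor 9·s² - 1 once more.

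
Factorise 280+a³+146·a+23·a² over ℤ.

Trying the rational-root candidates, a = -4 is a root, so (a+4) is a factor; dividing leaves a²+19·a+70.
The remaining quadratic factors as (a+5)(a+14).

(a+14)·(a+4)·(a+5)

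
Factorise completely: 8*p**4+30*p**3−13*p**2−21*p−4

By the rational root theorem, p = −1/4 is a root, so (4*p+1) is a factor; dividing leaves 2*p**3+7*p**2−5*p−4.
Continuing, p = −4 is a root, so (p+4) is a factor; dividing leaves 2*p**2−p−1.
The remaining quadratic factors as (2*p+1)(p−1).

(2*p+1)*(4*p+1)*(p+4)*(p−1)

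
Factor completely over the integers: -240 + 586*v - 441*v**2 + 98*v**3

(2*v - 5)*(7*v - 6)*(7*v - 8)

Trying the rational-root candidates, v = 8/7 is a root, so (7*v - 8) divides it; the quotient is 14*v**2 - 47*v + 30.
The remaining quadratic factors as (2*v - 5)(7*v - 6).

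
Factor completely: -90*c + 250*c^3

10*c*(5*c + 3)*(5*c - 3)

Every term has a factor of 10*c. Then 25*c^2 - 9 = (5*c)² − (3)².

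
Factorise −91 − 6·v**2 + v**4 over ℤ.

(v**2 + 7)·(v**2 − 13)

Substitute u = v**2 to get a quadratic in u, then factor.
v**2 − 13 is irreducible over ℤ (13 is not a perfect square).
v**2 + 7 is irreducible over ℤ (always positive, so no real roots).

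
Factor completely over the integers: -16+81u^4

(3u+2)(3u-2)(9u^2+4)

Difference of squares twice: with A = 3u and B = 2, A⁴ − B⁴ = (A² − B²)(A² + B²), and A² − B² factors again.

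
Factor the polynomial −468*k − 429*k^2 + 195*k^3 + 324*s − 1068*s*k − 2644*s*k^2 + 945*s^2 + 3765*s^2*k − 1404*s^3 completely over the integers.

−(9*s − 13*k)*(13*s − 15*k − 12)*(12*s − k + 3)

Group: 13*s*(−108*s^2 + 165*s*k − 27*s − 13*k^2 + 39*k) + (−15*k − 12)*(−108*s^2 + 165*s*k − 27*s − 13*k^2 + 39*k); both groups contain (−108*s^2 + 165*s*k − 27*s − 13*k^2 + 39*k), so (13*s − 15*k − 12) is a factor with cofactor −108*s^2 + 165*s*k − 27*s − 13*k^2 + 39*k.
The cofactor groups again: −108*s^2 + 165*s*k − 27*s − 13*k^2 + 39*k = −12*s*(9*s − 13*k) + (k − 3)*(9*s − 13*k); both groups contain (9*s − 13*k), giving −(12*s − k + 3)*(9*s − 13*k).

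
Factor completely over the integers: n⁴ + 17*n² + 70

(n² + 10)*(n² + 7)

Substitute u = n² to get a quadratic in u, then factor.
n² + 10 is irreducible over ℤ (always positive, so no real roots).
n² + 7 is irreducible over ℤ (always positive, so no real roots).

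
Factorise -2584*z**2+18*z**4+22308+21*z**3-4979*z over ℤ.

Among the possible rational roots, z = -13/3 is a root, so (3*z+13) is a factor; dividing leaves 6*z**3-19*z**2-779*z+1716.
Then z = 12 is a root, so (z-12) is a factor; dividing leaves 6*z**2+53*z-143.
The remaining quadratic factors as (z+11)(6*z-13).

(3*z+13)*(6*z-13)*(z+11)*(z-12)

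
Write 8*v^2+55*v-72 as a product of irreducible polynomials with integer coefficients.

Need a pair with product 8·(-72) = -576 and sum 55: that's 64 and -9.
Split the middle term: 8*v^2+64*v - 9*v-72 = 8*v*(v+8) - 9*(v+8).

(8*v-9)*(v+8)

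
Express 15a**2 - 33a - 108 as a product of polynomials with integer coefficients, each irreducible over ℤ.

3(5a + 9)(a - 4)

Pull out the common factor 3, then factor the remaining trinomial.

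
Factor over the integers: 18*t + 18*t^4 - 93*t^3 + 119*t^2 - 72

Testing divisors of the constant over divisors of the leading coefficient, t = 3 is a root, so (t - 3) is a factor; dividing leaves 18*t^3 - 39*t^2 + 2*t + 24.
Continuing, t = 3/2 is a root, giving the factor (2*t - 3) and quotient 9*t^2 - 6*t - 8.
The remaining quadratic factors as (3*t - 4)(3*t + 2).

(2*t - 3)*(3*t + 2)*(3*t - 4)*(t - 3)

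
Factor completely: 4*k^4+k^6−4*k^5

k^4*(k−2)^2

Pull out the common factor k^4, leaving k^2−4*k+4.
Recognize a perfect-square trinomial with the parts k and 2.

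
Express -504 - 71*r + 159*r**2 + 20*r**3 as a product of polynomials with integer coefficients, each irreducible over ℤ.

(4*r + 7)*(5*r - 9)*(r + 8)

By the rational root theorem, r = -7/4 is a root, so (4*r + 7) is a factor; dividing leaves 5*r**2 + 31*r - 72.
The remaining quadratic factors as (5*r - 9)(r + 8).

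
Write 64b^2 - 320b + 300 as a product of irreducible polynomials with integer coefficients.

4(4b - 15)(4b - 5)

Pull out the common factor 4, then factor the remaining trinomial.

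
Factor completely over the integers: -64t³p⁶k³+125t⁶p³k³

Every term has a factor of t³p³k³; factoring it out leaves 125t³-64p³.
Recognize a difference of cubes with the parts 5t and 4p.

k³p³t³(5t-4p)(25t²+20tp+16p²)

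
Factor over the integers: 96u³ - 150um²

Factor out 6u, leaving 16u² - 25m², which is a difference of two squares.

6u(4u - 5m)(4u + 5m)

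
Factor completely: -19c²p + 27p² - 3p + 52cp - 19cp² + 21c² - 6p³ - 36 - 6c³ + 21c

Group: 2c(-3c² - 5cp + 15c - 2p² + 11p - 12) + (3p + 3)(-3c² - 5cp + 15c - 2p² + 11p - 12); both groups contain (-3c² - 5cp + 15c - 2p² + 11p - 12), so (2c + 3p + 3) is a factor with cofactor -3c² - 5cp + 15c - 2p² + 11p - 12.
The cofactor groups again: -3c² - 5cp + 15c - 2p² + 11p - 12 = -c(3c + 2p - 3) + (-p + 4)(3c + 2p - 3); both groups contain (3c + 2p - 3), giving -(c + p - 4)(3c + 2p - 3).

-(2c + 3p + 3)(3c + 2p - 3)(c + p - 4)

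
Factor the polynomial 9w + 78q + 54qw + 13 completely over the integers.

Group as (54qw + 78q) + (9w + 13) = 6q(9w + 13) + (9w + 13).
Both groups share the factor (9w + 13).

(6q + 1)(9w + 13)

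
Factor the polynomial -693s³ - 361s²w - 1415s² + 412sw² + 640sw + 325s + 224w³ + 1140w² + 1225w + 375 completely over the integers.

Group: 11s(-63s² + 13sw - 100s + 28w² + 125w + 75) + (8w + 5)(-63s² + 13sw - 100s + 28w² + 125w + 75); both groups contain (-63s² + 13sw - 100s + 28w² + 125w + 75), so (11s + 8w + 5) is a factor with cofactor -63s² + 13sw - 100s + 28w² + 125w + 75.
The cofactor groups again: -63s² + 13sw - 100s + 28w² + 125w + 75 = -7s(9s - 7w - 5) + (-4w - 15)(9s - 7w - 5); both groups contain (9s - 7w - 5), giving -(7s + 4w + 15)(9s - 7w - 5).

-(11s + 8w + 5)(7s + 4w + 15)(9s - 7w - 5)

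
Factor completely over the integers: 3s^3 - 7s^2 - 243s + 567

(3s - 7)(s + 9)(s - 9)

By the rational root theorem, s = 9 is a root, so (s - 9) is a factor; dividing leaves 3s^2 + 20s - 63.
The remaining quadratic factors as (s + 9)(3s - 7).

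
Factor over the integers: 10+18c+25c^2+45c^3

(9c+5)(5c^2+2)

Group as (45c^3+18c) + (25c^2+10) = 9c(5c^2+2) + 5(5c^2+2).
Both groups share the factor (5c^2+2).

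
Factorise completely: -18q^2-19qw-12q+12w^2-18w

-(2q+3w)(9q-4w+6)

Group: -2q(9q-4w+6) - 3w(9q-4w+6); both groups contain (9q-4w+6).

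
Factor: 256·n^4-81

(4·n+3)·(4·n-3)·(16·n^2+9)

Write as (16·n^2)² − (9)², then factor 16·n^2-9 once more.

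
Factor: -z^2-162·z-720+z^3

(z+6)·(z+8)·(z-15)

Testing divisors of the constant over divisors of the leading coefficient, z = 15 is a root, so (z-15) is a factor; dividing leaves z^2+14·z+48.
The remaining quadratic factors as (z+8)(z+6).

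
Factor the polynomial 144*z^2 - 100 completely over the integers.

4*(6*z + 5)*(6*z - 5)

Pull out the common factor 4; 36*z^2 - 25 is a difference of squares.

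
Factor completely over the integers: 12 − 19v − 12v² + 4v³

Trying the rational-root candidates, v = 4 is a root, so (v − 4) is a factor; dividing leaves 4v² + 4v − 3.
The remaining quadratic factors as (2v − 1)(2v + 3).

(2v + 3)(2v − 1)(v − 4)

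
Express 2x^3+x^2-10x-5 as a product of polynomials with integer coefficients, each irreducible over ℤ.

Group as (2x^3-10x) + (x^2-5) = 2x(x^2-5) + (x^2-5).
Both groups share the factor (x^2-5).

(2x+1)(x^2-5)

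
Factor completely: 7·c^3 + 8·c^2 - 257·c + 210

(7·c - 6)·(c + 7)·(c - 5)

By the rational root theorem, c = -7 is a root, giving the factor (c + 7) and quotient 7·c^2 - 41·c + 30.
The remaining quadratic factors as (c - 5)(7·c - 6).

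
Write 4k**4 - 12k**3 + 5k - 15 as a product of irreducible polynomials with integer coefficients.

(k - 3)(4k**3 + 5)

Group as (4k**4 + 5k) + (-12k**3 - 15) = k(4k**3 + 5) - 3(4k**3 + 5).
Both groups share the factor (4k**3 + 5).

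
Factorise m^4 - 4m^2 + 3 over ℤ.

Substitute u = m^2 to get a quadratic in u, then factor.
m^2 - 1 is a difference of squares.
m^2 - 3 is irreducible over ℤ (3 is not a perfect square).

(m + 1)(m - 1)(m^2 - 3)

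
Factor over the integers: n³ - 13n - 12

Trying the rational-root candidates, n = -1 is a root, giving the factor (n + 1) and quotient n² - n - 12.
The remaining quadratic factors as (n - 4)(n + 3).

(n + 1)(n + 3)(n - 4)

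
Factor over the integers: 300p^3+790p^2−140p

Pull out the common factor 10p, then factor the remaining trinomial.

10p(5p+14)(6p−1)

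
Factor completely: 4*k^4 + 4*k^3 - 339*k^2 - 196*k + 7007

(2*k + 13)*(2*k - 11)*(k + 7)*(k - 7)

Trying the rational-root candidates, k = -7 is a root, giving the factor (k + 7) and quotient 4*k^3 - 24*k^2 - 171*k + 1001.
Next, k = 11/2 is a root, giving the factor (2*k - 11) and quotient 2*k^2 - k - 91.
The remaining quadratic factors as (k - 7)(2*k + 13).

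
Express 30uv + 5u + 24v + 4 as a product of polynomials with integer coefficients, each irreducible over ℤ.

(5u + 4)(6v + 1)

Group as (30uv + 5u) + (24v + 4) = 5u(6v + 1) + 4(6v + 1).
Both groups share the factor (6v + 1).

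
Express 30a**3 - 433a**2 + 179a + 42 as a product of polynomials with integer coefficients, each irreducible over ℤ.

(5a - 3)(6a + 1)(a - 14)

Trying the rational-root candidates, a = 14 is a root, so (a - 14) is a factor; dividing leaves 30a**2 - 13a - 3.
The remaining quadratic factors as (5a - 3)(6a + 1).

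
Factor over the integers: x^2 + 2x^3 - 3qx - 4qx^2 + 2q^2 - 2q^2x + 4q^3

(2q + 2x + 1)(2q - x)(q - x)

Group: 2q(2q^2 + q - 2x^2 - x) - x(2q^2 + q - 2x^2 - x); both groups contain (2q^2 + q - 2x^2 - x), so (2q - x) is a factor with cofactor 2q^2 + q - 2x^2 - x.
The cofactor groups again: 2q^2 + q - 2x^2 - x = q(2q + 2x + 1) - x(2q + 2x + 1); both groups contain (2q + 2x + 1), giving (q - x)(2q + 2x + 1).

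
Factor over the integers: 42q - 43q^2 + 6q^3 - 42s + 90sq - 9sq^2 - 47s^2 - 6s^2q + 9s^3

(9s - 6q + 7)(s - q)(s + q - 6)

Group: s(9s^2 - 15sq + 7s + 6q^2 - 7q) + (q - 6)(9s^2 - 15sq + 7s + 6q^2 - 7q); both groups contain (9s^2 - 15sq + 7s + 6q^2 - 7q), so (s + q - 6) is a factor with cofactor 9s^2 - 15sq + 7s + 6q^2 - 7q.
The cofactor groups again: 9s^2 - 15sq + 7s + 6q^2 - 7q = s(9s - 6q + 7) - q(9s - 6q + 7); both groups contain (9s - 6q + 7), giving (s - q)(9s - 6q + 7).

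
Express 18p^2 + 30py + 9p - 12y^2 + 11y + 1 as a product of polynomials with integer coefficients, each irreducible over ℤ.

Group: 3p(6p + 12y + 1) + (-y + 1)(6p + 12y + 1); both groups contain (6p + 12y + 1).

(3p - y + 1)(6p + 12y + 1)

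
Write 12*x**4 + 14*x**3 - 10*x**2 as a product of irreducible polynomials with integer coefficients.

2*x**2*(2*x - 1)*(3*x + 5)

Pull out the common factor 2*x**2, then factor the remaining trinomial.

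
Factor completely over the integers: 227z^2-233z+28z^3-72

(4z+1)(7z-8)(z+9)

Testing divisors of the constant over divisors of the leading coefficient, z = 8/7 is a root, giving the factor (7z-8) and quotient 4z^2+37z+9.
The remaining quadratic factors as (z+9)(4z+1).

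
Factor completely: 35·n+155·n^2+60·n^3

5·n·(3·n+7)·(4·n+1)

Pull out the common factor 5·n, then factor the remaining trinomial.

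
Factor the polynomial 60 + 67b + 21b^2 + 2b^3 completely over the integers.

Trying the rational-root candidates, b = -4 is a root, so (b + 4) is a factor; dividing leaves 2b^2 + 13b + 15.
The remaining quadratic factors as (b + 5)(2b + 3).

(2b + 3)(b + 4)(b + 5)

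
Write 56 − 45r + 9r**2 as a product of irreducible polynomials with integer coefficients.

(3r − 7)(3r − 8)

Need a pair with product 9·56 = 504 and sum −45: that's −21 and −24.
Split the middle term: 9r**2 − 21r − 24r + 56 = 3r(3r − 7) − 8(3r − 7).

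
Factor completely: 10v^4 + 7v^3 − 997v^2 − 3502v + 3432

(2v + 13)(5v − 4)(v + 6)(v − 11)

By the rational root theorem, v = 4/5 is a root, so (5v − 4) divides it; the quotient is 2v^3 + 3v^2 − 197v − 858.
Then v = −13/2 is a root, so (2v + 13) is a factor; dividing leaves v^2 − 5v − 66.
The remaining quadratic factors as (v + 6)(v − 11).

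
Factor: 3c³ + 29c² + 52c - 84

By the rational root theorem, c = 1 is a root, so (c - 1) is a factor; dividing leaves 3c² + 32c + 84.
The remaining quadratic factors as (c + 6)(3c + 14).

(3c + 14)(c + 6)(c - 1)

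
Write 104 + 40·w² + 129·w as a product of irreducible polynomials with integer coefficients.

Need a pair with product 40·104 = 4160 and sum 129: that's 64 and 65.
Split the middle term: 40·w² + 64·w + 65·w + 104 = 8·w·(5·w + 8) + 13·(5·w + 8).

(5·w + 8)·(8·w + 13)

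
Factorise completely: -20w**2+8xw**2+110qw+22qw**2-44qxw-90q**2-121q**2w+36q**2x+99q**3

(11q+4x-10)(9q-2w)(q-w)

Group: 11q(9q**2-11qw+2w**2) + (4x-10)(9q**2-11qw+2w**2); both groups contain (9q**2-11qw+2w**2), so (11q+4x-10) is a factor with cofactor 9q**2-11qw+2w**2.
The cofactor groups again: 9q**2-11qw+2w**2 = 9q(q-w) - 2w(q-w); both groups contain (q-w), giving (9q-2w)(q-w).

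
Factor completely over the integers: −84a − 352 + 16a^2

4(4a + 11)(a − 8)

Pull out the common factor 4, then factor the remaining trinomial.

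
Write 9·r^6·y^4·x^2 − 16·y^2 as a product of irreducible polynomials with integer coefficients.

Every term has a factor of y^2; factoring it out leaves 9·r^6·y^2·x^2 − 16.
Recognize a difference of squares with the parts 3·r^3·y·x and 4.

y^2·(3·r^3·y·x + 4)·(3·r^3·y·x − 4)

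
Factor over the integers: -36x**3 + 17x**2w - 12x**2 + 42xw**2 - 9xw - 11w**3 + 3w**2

Group: 9x(-4x**2 - 3xw + w**2) + (-11w + 3)(-4x**2 - 3xw + w**2); both groups contain (-4x**2 - 3xw + w**2), so (9x - 11w + 3) is a factor with cofactor -4x**2 - 3xw + w**2.
The cofactor groups again: -4x**2 - 3xw + w**2 = -4x(x + w) + w(x + w); both groups contain (x + w), giving -(4x - w)(x + w).

-(9x - 11w + 3)(4x - w)(x + w)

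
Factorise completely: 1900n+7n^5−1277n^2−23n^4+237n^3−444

(7n−2)(n−2)(n−3)(n^2+2n+37)

Trying the rational-root candidates, n = 3 is a root, giving the factor (n−3) and quotient 7n^4−2n^3+231n^2−584n+148.
Then n = 2 is a root, giving the factor (n−2) and quotient 7n^3+12n^2+255n−74.
Next, n = 2/7 is a root, so (7n−2) is a factor; dividing leaves n^2+2n+37.
The quadratic n^2+2n+37 has discriminant −144 < 0 and is irreducible over ℤ.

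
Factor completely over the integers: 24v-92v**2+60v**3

4v(3v-1)(5v-6)

Pull out the common factor 4v, then factor the remaining trinomial.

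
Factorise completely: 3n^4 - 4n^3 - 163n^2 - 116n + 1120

Testing divisors of the constant over divisors of the leading coefficient, n = 8 is a root, so (n - 8) divides it; the quotient is 3n^3 + 20n^2 - 3n - 140.
Continuing, n = -4 is a root, so (n + 4) divides it; the quotient is 3n^2 + 8n - 35.
The remaining quadratic factors as (n + 5)(3n - 7).

(3n - 7)(n + 4)(n + 5)(n - 8)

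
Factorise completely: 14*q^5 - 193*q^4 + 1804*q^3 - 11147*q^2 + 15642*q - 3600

(2*q - 3)*(7*q - 2)*(q - 8)*(q^2 - 4*q + 75)

Testing divisors of the constant over divisors of the leading coefficient, q = 8 is a root, so (q - 8) divides it; the quotient is 14*q^4 - 81*q^3 + 1156*q^2 - 1899*q + 450.
Continuing, q = 3/2 is a root, giving the factor (2*q - 3) and quotient 7*q^3 - 30*q^2 + 533*q - 150.
Next, q = 2/7 is a root, so (7*q - 2) divides it; the quotient is q^2 - 4*q + 75.
The quadratic q^2 - 4*q + 75 has discriminant -284 < 0 and is irreducible over ℤ.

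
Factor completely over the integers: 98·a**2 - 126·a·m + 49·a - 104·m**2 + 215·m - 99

(14·a + 8·m - 11)·(7·a - 13·m + 9)

Group: 14·a·(7·a - 13·m + 9) + (8·m - 11)·(7·a - 13·m + 9); both groups contain (7·a - 13·m + 9).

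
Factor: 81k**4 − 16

Difference of squares twice: with A = 3k and B = 2, A⁴ − B⁴ = (A² − B²)(A² + B²), and A² − B² factors again.

(3k + 2)(3k − 2)(9k**2 + 4)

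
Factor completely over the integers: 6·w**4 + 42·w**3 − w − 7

Group as (6·w**4 − w) + (42·w**3 − 7) = w·(6·w**3 − 1) + 7·(6·w**3 − 1).
Both groups share the factor (6·w**3 − 1).

(w + 7)·(6·w**3 − 1)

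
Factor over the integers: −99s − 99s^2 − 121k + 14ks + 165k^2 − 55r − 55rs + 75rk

Group: 15k(5r + 11k + 9s) + (−11s − 11)(5r + 11k + 9s); both groups contain (5r + 11k + 9s).

(5r + 11k + 9s)(15k − 11s − 11)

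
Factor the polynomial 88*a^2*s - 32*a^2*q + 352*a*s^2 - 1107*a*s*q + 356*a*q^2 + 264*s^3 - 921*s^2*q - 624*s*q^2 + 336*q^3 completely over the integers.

(11*s - 4*q)*(8*a + 8*s + 7*q)*(a + 3*s - 12*q)

Group: 8*a*(11*a*s - 4*a*q + 33*s^2 - 144*s*q + 48*q^2) + (8*s + 7*q)*(11*a*s - 4*a*q + 33*s^2 - 144*s*q + 48*q^2); both groups contain (11*a*s - 4*a*q + 33*s^2 - 144*s*q + 48*q^2), so (8*a + 8*s + 7*q) is a factor with cofactor 11*a*s - 4*a*q + 33*s^2 - 144*s*q + 48*q^2.
The cofactor groups again: 11*a*s - 4*a*q + 33*s^2 - 144*s*q + 48*q^2 = 11*s*(a + 3*s - 12*q) - 4*q*(a + 3*s - 12*q); both groups contain (a + 3*s - 12*q), giving (11*s - 4*q)*(a + 3*s - 12*q).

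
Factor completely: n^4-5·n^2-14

Substitute u = n^2 to get a quadratic in u, then factor.
n^2+2 is irreducible over ℤ (always positive, so no real roots).
n^2-7 is irreducible over ℤ (7 is not a perfect square).

(n^2+2)·(n^2-7)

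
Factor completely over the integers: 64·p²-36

4·(4·p+3)·(4·p-3)

Factor out 4, leaving 16·p²-9, which is a difference of two squares.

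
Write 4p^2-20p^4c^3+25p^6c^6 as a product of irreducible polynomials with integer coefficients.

Factor out p^2 first: what remains is 25p^4c^6-20p^2c^3+4.
Recognize a perfect-square trinomial with the parts 2 and 5p^2c^3.

p^2(5p^2c^3-2)^2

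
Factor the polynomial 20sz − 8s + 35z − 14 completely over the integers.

(4s + 7)(5z − 2)

Group as (20sz − 8s) + (35z − 14) = 4s(5z − 2) + 7(5z − 2).
Both groups share the factor (5z − 2).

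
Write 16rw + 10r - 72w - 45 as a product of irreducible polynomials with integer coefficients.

(2r - 9)(8w + 5)

Group as (16rw + 10r) + (-72w - 45) = 2r(8w + 5) - 9(8w + 5).
Both groups share the factor (8w + 5).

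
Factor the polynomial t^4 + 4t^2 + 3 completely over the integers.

(t^2 + 1)(t^2 + 3)

Substitute u = t^2 to get a quadratic in u, then factor.
t^2 + 3 is irreducible over ℤ (always positive, so no real roots).
t^2 + 1 is irreducible over ℤ (sum of squares).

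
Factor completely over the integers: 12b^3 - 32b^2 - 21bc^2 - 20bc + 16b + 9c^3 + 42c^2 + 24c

Group: 2b(6b^2 - 9bc - 16b + 3c^2 + 14c + 8) + 3c(6b^2 - 9bc - 16b + 3c^2 + 14c + 8); both groups contain (6b^2 - 9bc - 16b + 3c^2 + 14c + 8), so (2b + 3c) is a factor with cofactor 6b^2 - 9bc - 16b + 3c^2 + 14c + 8.
The cofactor groups again: 6b^2 - 9bc - 16b + 3c^2 + 14c + 8 = 2b(3b - 3c - 2) + (-c - 4)(3b - 3c - 2); both groups contain (3b - 3c - 2), giving (2b - c - 4)(3b - 3c - 2).

(2b + 3c)(2b - c - 4)(3b - 3c - 2)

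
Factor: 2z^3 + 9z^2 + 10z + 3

(2z + 1)(z + 1)(z + 3)

Testing divisors of the constant over divisors of the leading coefficient, z = -1 is a root, so (z + 1) is a factor; dividing leaves 2z^2 + 7z + 3.
The remaining quadratic factors as (z + 3)(2z + 1).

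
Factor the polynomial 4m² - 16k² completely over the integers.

4(m - 2k)(m + 2k)

Every term has a factor of 4. Then m² - 4k² = (m)² − (2k)².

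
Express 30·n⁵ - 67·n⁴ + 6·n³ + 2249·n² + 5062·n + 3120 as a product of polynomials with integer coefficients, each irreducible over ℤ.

(2·n + 3)·(3·n + 5)·(5·n + 8)·(n² - 7·n + 26)

Testing divisors of the constant over divisors of the leading coefficient, n = -8/5 is a root, so (5·n + 8) is a factor; dividing leaves 6·n⁴ - 23·n³ + 38·n² + 389·n + 390.
Then n = -3/2 is a root, giving the factor (2·n + 3) and quotient 3·n³ - 16·n² + 43·n + 130.
Then n = -5/3 is a root, giving the factor (3·n + 5) and quotient n² - 7·n + 26.
The quadratic n² - 7·n + 26 has discriminant -55 < 0 and is irreducible over ℤ.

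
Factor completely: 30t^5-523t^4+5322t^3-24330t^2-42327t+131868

(5t+12)(6t-11)(t-9)(t^2-9t+111)

Among the possible rational roots, t = 9 is a root, so (t-9) is a factor; dividing leaves 30t^4-253t^3+3045t^2+3075t-14652.
Then t = 11/6 is a root, giving the factor (6t-11) and quotient 5t^3-33t^2+447t+1332.
Continuing, t = -12/5 is a root, giving the factor (5t+12) and quotient t^2-9t+111.
The quadratic t^2-9t+111 has discriminant -363 < 0 and is irreducible over ℤ.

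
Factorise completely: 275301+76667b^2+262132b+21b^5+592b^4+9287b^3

Trying the rational-root candidates, b = -13/3 is a root, so (3b+13) is a factor; dividing leaves 7b^4+167b^3+2372b^2+15277b+21177.
Next, b = -13/7 is a root, so (7b+13) is a factor; dividing leaves b^3+22b^2+298b+1629.
Continuing, b = -9 is a root, so (b+9) is a factor; dividing leaves b^2+13b+181.
The quadratic b^2+13b+181 has discriminant -555 < 0 and is irreducible over ℤ.

(3b+13)(7b+13)(b+9)(b^2+13b+181)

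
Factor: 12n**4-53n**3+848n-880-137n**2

(3n-5)(4n-11)(n+4)(n-4)

By the rational root theorem, n = -4 is a root, giving the factor (n+4) and quotient 12n**3-101n**2+267n-220.
Next, n = 11/4 is a root, giving the factor (4n-11) and quotient 3n**2-17n+20.
The remaining quadratic factors as (n-4)(3n-5).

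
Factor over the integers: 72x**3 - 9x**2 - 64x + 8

(8x - 1)(9x**2 - 8)

Group as (72x**3 - 64x) + (-9x**2 + 8) = 8x(9x**2 - 8) - (9x**2 - 8).
Both groups share the factor (9x**2 - 8).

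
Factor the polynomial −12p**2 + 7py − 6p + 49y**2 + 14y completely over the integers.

Group: −4p(3p − 7y) + (−7y − 2)(3p − 7y); both groups contain (3p − 7y).

−(3p − 7y)(4p + 7y + 2)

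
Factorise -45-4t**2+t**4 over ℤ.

Substitute u = t**2 to get a quadratic in u, then factor.
t**2+5 is irreducible over ℤ (always positive, so no real roots).
t**2-9 is a difference of squares.

(t+3)(t-3)(t**2+5)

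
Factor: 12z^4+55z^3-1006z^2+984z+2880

(3z-8)(4z+5)(z+12)(z-6)

Testing divisors of the constant over divisors of the leading coefficient, z = -5/4 is a root, so (4z+5) is a factor; dividing leaves 3z^3+10z^2-264z+576.
Continuing, z = 6 is a root, giving the factor (z-6) and quotient 3z^2+28z-96.
The remaining quadratic factors as (3z-8)(z+12).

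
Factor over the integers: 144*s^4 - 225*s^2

Every term has a factor of 9*s^2. Then 16*s^2 - 25 = (4*s)² − (5)².

9*s^2*(4*s + 5)*(4*s - 5)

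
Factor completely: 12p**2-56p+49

(2p-7)(6p-7)

Need a pair with product 12·49 = 588 and sum -56: that's -14 and -42.
Split the middle term: 12p**2-14p - 42p+49 = 2p(6p-7) - 7(6p-7).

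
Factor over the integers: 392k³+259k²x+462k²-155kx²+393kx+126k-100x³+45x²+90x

Group: 7k(56k²-3kx+66k-20x²+9x+18) + 5x(56k²-3kx+66k-20x²+9x+18); both groups contain (56k²-3kx+66k-20x²+9x+18), so (7k+5x) is a factor with cofactor 56k²-3kx+66k-20x²+9x+18.
The cofactor groups again: 56k²-3kx+66k-20x²+9x+18 = 7k(8k-5x+6) + (4x+3)(8k-5x+6); both groups contain (8k-5x+6), giving (7k+4x+3)(8k-5x+6).

(7k+4x+3)(7k+5x)(8k-5x+6)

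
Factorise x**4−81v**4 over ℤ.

(x−3v)(x+3v)(x**2+9v**2)

Write as (x**2)² − (9v**2)², then factor x**2−9v**2 once more.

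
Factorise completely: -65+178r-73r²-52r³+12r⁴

Among the possible rational roots, r = 1 is a root, so (r-1) is a factor; dividing leaves 12r³-40r²-113r+65.
Continuing, r = 5 is a root, giving the factor (r-5) and quotient 12r²+20r-13.
The remaining quadratic factors as (2r-1)(6r+13).

(2r-1)(6r+13)(r-1)(r-5)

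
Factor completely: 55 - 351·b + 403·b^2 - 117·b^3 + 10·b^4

By the rational root theorem, b = 1 is a root, so (b - 1) divides it; the quotient is 10·b^3 - 107·b^2 + 296·b - 55.
Then b = 1/5 is a root, giving the factor (5·b - 1) and quotient 2·b^2 - 21·b + 55.
The remaining quadratic factors as (2·b - 11)(b - 5).

(2·b - 11)·(5·b - 1)·(b - 1)·(b - 5)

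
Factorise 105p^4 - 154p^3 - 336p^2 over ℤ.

Pull out the common factor 7p^2, then factor the remaining trinomial.

7p^2(3p - 8)(5p + 6)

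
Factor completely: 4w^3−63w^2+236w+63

Testing divisors of the constant over divisors of the leading coefficient, w = 9 is a root, so (w−9) is a factor; dividing leaves 4w^2−27w−7.
The remaining quadratic factors as (4w+1)(w−7).

(4w+1)(w−7)(w−9)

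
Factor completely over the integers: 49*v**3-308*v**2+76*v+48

Trying the rational-root candidates, v = 6 is a root, giving the factor (v-6) and quotient 49*v**2-14*v-8.
The remaining quadratic factors as (7*v-4)(7*v+2).

(7*v+2)*(7*v-4)*(v-6)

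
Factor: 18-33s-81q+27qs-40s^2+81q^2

Group: 9q(9q-5s-6) + (8s-3)(9q-5s-6); both groups contain (9q-5s-6).

(9q+8s-3)(9q-5s-6)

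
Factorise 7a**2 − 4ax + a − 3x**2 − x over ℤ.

Group: a(7a + 3x + 1) − x(7a + 3x + 1); both groups contain (7a + 3x + 1).

(7a + 3x + 1)(a − x)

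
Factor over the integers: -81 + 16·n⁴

Write as (4·n²)² − (9)², then factor 4·n² - 9 once more.

(2·n + 3)·(2·n - 3)·(4·n² + 9)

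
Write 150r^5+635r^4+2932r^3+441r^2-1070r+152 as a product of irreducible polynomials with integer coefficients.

(5r+4)(5r-2)(6r-1)(r^2+4r+19)

Testing divisors of the constant over divisors of the leading coefficient, r = 1/6 is a root, so (6r-1) is a factor; dividing leaves 25r^4+110r^3+507r^2+158r-152.
Next, r = 2/5 is a root, giving the factor (5r-2) and quotient 5r^3+24r^2+111r+76.
Next, r = -4/5 is a root, giving the factor (5r+4) and quotient r^2+4r+19.
The quadratic r^2+4r+19 has discriminant -60 < 0 and is irreducible over ℤ.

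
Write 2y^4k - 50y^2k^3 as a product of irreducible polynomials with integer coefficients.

Factor out 2y^2k, leaving y^2 - 25k^2, which is a difference of two squares.

2ky^2(y - 5k)(y + 5k)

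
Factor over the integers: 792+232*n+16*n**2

Pull out the common factor 8, then factor the remaining trinomial.

8*(2*n+11)*(n+9)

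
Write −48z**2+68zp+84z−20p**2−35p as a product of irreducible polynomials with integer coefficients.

−(4z−4p−7)(12z−5p)

Group: −12z(4z−4p−7) + 5p(4z−4p−7); both groups contain (4z−4p−7).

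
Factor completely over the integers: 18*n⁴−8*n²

2*n²*(3*n+2)*(3*n−2)

Factor out 2*n², leaving 9*n²−4, which is a difference of two squares.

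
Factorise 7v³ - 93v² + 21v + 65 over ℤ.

(7v + 5)(v - 1)(v - 13)

By the rational root theorem, v = -5/7 is a root, so (7v + 5) divides it; the quotient is v² - 14v + 13.
The remaining quadratic factors as (v - 13)(v - 1).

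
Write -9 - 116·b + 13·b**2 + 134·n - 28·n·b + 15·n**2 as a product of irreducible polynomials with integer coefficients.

Group: n·(15·n - 13·b - 1) + (-b + 9)·(15·n - 13·b - 1); both groups contain (15·n - 13·b - 1).

(15·n - 13·b - 1)·(n - b + 9)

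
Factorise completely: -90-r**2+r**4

Substitute u = r**2 to get a quadratic in u, then factor.
r**2+9 is irreducible over ℤ (sum of squares).
r**2-10 is irreducible over ℤ (10 is not a perfect square).

(r**2+9)(r**2-10)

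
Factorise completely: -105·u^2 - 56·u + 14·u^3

Pull out the common factor 7·u, then factor the remaining trinomial.

7·u·(2·u + 1)·(u - 8)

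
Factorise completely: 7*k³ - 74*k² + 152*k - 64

By the rational root theorem, k = 8 is a root, so (k - 8) divides it; the quotient is 7*k² - 18*k + 8.
The remaining quadratic factors as (k - 2)(7*k - 4).

(7*k - 4)*(k - 2)*(k - 8)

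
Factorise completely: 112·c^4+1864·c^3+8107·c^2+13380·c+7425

By the rational root theorem, c = −9/4 is a root, so (4·c+9) is a factor; dividing leaves 28·c^3+403·c^2+1120·c+825.
Next, c = −11 is a root, so (c+11) divides it; the quotient is 28·c^2+95·c+75.
The remaining quadratic factors as (7·c+15)(4·c+5).

(4·c+5)·(4·c+9)·(7·c+15)·(c+11)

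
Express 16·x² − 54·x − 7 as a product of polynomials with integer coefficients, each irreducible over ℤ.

Need a pair with product 16·(−7) = −112 and sum −54: that's −56 and 2.
Split the middle term: 16·x² − 56·x + 2·x − 7 = 8·x·(2·x − 7) + (2·x − 7).

(2·x − 7)·(8·x + 1)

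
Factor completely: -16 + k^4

(k + 2)·(k - 2)·(k^2 + 4)

Write as (k^2)² − (4)², then factor k^2 - 4 once more.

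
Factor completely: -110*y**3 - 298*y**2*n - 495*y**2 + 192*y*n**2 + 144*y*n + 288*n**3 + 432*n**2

-(11*y - 12*n)*(5*y + 4*n)*(2*y + 6*n + 9)

Group: 2*y*(-55*y**2 + 16*y*n + 48*n**2) + (6*n + 9)*(-55*y**2 + 16*y*n + 48*n**2); both groups contain (-55*y**2 + 16*y*n + 48*n**2), so (2*y + 6*n + 9) is a factor with cofactor -55*y**2 + 16*y*n + 48*n**2.
The cofactor groups again: -55*y**2 + 16*y*n + 48*n**2 = -11*y*(5*y + 4*n) + 12*n*(5*y + 4*n); both groups contain (5*y + 4*n), giving -(11*y - 12*n)*(5*y + 4*n).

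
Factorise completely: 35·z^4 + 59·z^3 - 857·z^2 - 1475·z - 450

Testing divisors of the constant over divisors of the leading coefficient, z = -5 is a root, so (z + 5) divides it; the quotient is 35·z^3 - 116·z^2 - 277·z - 90.
Next, z = -9/7 is a root, giving the factor (7·z + 9) and quotient 5·z^2 - 23·z - 10.
The remaining quadratic factors as (5·z + 2)(z - 5).

(5·z + 2)·(7·z + 9)·(z + 5)·(z - 5)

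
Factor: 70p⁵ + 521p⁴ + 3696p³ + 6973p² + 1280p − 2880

By the rational root theorem, p = −8/7 is a root, so (7p + 8) divides it; the quotient is 10p⁴ + 63p³ + 456p² + 475p − 360.
Then p = 1/2 is a root, so (2p − 1) is a factor; dividing leaves 5p³ + 34p² + 245p + 360.
Next, p = −9/5 is a root, so (5p + 9) is a factor; dividing leaves p² + 5p + 40.
The quadratic p² + 5p + 40 has discriminant −135 < 0 and is irreducible over ℤ.

(2p − 1)(5p + 9)(7p + 8)(p² + 5p + 40)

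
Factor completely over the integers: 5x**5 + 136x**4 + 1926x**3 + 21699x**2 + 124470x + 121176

(5x + 6)(x + 11)(x + 12)(x**2 + 3x + 153)

By the rational root theorem, x = −6/5 is a root, so (5x + 6) is a factor; dividing leaves x**4 + 26x**3 + 354x**2 + 3915x + 20196.
Continuing, x = −12 is a root, so (x + 12) is a factor; dividing leaves x**3 + 14x**2 + 186x + 1683.
Continuing, x = −11 is a root, so (x + 11) divides it; the quotient is x**2 + 3x + 153.
The quadratic x**2 + 3x + 153 has discriminant −603 < 0 and is irreducible over ℤ.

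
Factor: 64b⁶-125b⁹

Factor out b⁶ first: what remains is -125b³+64.
Recognize a difference of cubes with the parts 4 and 5b.

-b⁶(5b-4)(25b²+20b+16)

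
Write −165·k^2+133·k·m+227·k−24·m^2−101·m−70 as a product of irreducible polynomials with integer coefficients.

−(11·k−3·m−10)·(15·k−8·m−7)

Group: −15·k·(11·k−3·m−10) + (8·m+7)·(11·k−3·m−10); both groups contain (11·k−3·m−10).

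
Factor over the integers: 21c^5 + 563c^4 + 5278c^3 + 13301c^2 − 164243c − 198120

(3c − 13)(7c + 8)(c + 15)(c^2 + 15c + 127)

By the rational root theorem, c = 13/3 is a root, so (3c − 13) is a factor; dividing leaves 7c^4 + 218c^3 + 2704c^2 + 16151c + 15240.
Then c = −15 is a root, so (c + 15) is a factor; dividing leaves 7c^3 + 113c^2 + 1009c + 1016.
Then c = −8/7 is a root, so (7c + 8) is a factor; dividing leaves c^2 + 15c + 127.
The quadratic c^2 + 15c + 127 has discriminant −283 < 0 and is irreducible over ℤ.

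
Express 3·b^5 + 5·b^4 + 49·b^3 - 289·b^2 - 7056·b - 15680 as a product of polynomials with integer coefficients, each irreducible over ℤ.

Among the possible rational roots, b = 7 is a root, so (b - 7) divides it; the quotient is 3·b^4 + 26·b^3 + 231·b^2 + 1328·b + 2240.
Next, b = -5 is a root, so (b + 5) is a factor; dividing leaves 3·b^3 + 11·b^2 + 176·b + 448.
Then b = -8/3 is a root, so (3·b + 8) divides it; the quotient is b^2 + b + 56.
The quadratic b^2 + b + 56 has discriminant -223 < 0 and is irreducible over ℤ.

(3·b + 8)·(b + 5)·(b - 7)·(b^2 + b + 56)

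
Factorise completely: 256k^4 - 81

Difference of squares twice: with A = 4k and B = 3, A⁴ − B⁴ = (A² − B²)(A² + B²), and A² − B² factors again.

(4k + 3)(4k - 3)(16k^2 + 9)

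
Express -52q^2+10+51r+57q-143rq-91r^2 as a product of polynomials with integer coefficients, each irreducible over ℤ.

-(13r+13q+2)(7r+4q-5)

Group: -13r(7r+4q-5) + (-13q-2)(7r+4q-5); both groups contain (7r+4q-5).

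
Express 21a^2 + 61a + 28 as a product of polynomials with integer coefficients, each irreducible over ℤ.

(3a + 7)(7a + 4)

Need a pair with product 21·28 = 588 and sum 61: that's 12 and 49.
Split the middle term: 21a^2 + 12a + 49a + 28 = 3a(7a + 4) + 7(7a + 4).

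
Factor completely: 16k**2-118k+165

(2k-11)(8k-15)

Need a pair with product 16·165 = 2640 and sum -118: that's -30 and -88.
Split the middle term: 16k**2-30k - 88k+165 = 2k(8k-15) - 11(8k-15).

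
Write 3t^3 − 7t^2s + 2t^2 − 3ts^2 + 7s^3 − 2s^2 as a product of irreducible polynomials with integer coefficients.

Group: t(3t^2 − 4ts + 2t − 7s^2 + 2s) − s(3t^2 − 4ts + 2t − 7s^2 + 2s); both groups contain (3t^2 − 4ts + 2t − 7s^2 + 2s), so (t − s) is a factor with cofactor 3t^2 − 4ts + 2t − 7s^2 + 2s.
The cofactor groups again: 3t^2 − 4ts + 2t − 7s^2 + 2s = 3t(t + s) + (−7s + 2)(t + s); both groups contain (t + s), giving (3t − 7s + 2)(t + s).

(3t − 7s + 2)(t − s)(t + s)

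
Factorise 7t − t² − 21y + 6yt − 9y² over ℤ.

Group: −3y(3y − t + 7) + t(3y − t + 7); both groups contain (3y − t + 7).

−(3y − t)(3y − t + 7)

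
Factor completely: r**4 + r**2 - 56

Substitute u = r**2 to get a quadratic in u, then factor.
r**2 + 8 is irreducible over ℤ (always positive, so no real roots).
r**2 - 7 is irreducible over ℤ (7 is not a perfect square).

(r**2 + 8)(r**2 - 7)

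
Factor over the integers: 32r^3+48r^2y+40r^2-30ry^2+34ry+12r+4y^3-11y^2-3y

(2r+4y+1)(4r-y)(4r-y+3)

Group: 2r(16r^2-8ry+12r+y^2-3y) + (4y+1)(16r^2-8ry+12r+y^2-3y); both groups contain (16r^2-8ry+12r+y^2-3y), so (2r+4y+1) is a factor with cofactor 16r^2-8ry+12r+y^2-3y.
The cofactor groups again: 16r^2-8ry+12r+y^2-3y = 4r(4r-y) + (-y+3)(4r-y); both groups contain (4r-y), giving (4r-y+3)(4r-y).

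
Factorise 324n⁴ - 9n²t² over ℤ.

9n²(6n + t)(6n - t)

Factor out 9n², leaving 36n² - t², which is a difference of two squares.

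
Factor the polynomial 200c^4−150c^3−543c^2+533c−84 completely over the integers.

Testing divisors of the constant over divisors of the leading coefficient, c = 3/2 is a root, so (2c−3) is a factor; dividing leaves 100c^3+75c^2−159c+28.
Continuing, c = 4/5 is a root, so (5c−4) divides it; the quotient is 20c^2+31c−7.
The remaining quadratic factors as (4c+7)(5c−1).

(2c−3)(4c+7)(5c−1)(5c−4)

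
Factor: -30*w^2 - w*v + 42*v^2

Group: -6*w*(5*w + 6*v) + 7*v*(5*w + 6*v); both groups contain (5*w + 6*v).

-(6*w - 7*v)*(5*w + 6*v)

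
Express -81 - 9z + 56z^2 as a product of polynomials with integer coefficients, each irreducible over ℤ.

Need a pair with product 56·(-81) = -4536 and sum -9: that's -72 and 63.
Split the middle term: 56z^2 - 72z + 63z - 81 = 8z(7z - 9) + 9(7z - 9).

(7z - 9)(8z + 9)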